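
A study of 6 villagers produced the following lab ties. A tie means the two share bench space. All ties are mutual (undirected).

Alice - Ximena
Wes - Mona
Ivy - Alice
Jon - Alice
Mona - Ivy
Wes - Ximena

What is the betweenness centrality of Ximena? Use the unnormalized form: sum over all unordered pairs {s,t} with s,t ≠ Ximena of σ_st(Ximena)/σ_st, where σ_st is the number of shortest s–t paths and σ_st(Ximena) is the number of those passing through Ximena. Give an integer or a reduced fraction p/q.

2

Pairs whose geodesics pass through Ximena — Alice–Wes: 1; Jon–Wes: 1.
All other pairs contribute 0.
Summing the contributions gives betweenness(Ximena) = 2.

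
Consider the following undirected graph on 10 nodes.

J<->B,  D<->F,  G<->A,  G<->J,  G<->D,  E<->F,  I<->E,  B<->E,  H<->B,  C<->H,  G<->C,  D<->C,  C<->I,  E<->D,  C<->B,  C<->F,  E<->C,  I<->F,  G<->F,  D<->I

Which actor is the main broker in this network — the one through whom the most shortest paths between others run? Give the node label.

G

Unnormalized betweenness of each node: A:0, B:17/5, C:146/15, D:23/15, E:17/10, F:23/15, G:111/10, H:0, I:0, J:1.
G has the largest value, 111/10, making it the main broker — the node through which the most shortest paths run.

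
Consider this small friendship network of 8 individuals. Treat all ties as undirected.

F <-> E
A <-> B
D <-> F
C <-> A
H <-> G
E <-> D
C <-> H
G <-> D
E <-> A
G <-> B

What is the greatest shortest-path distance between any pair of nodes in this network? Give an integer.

3

Eccentricity of each node (its greatest distance to any other): A:2, B:3, C:3, D:3, E:3, F:3, G:2, H:3.
The maximum eccentricity is 3, realized for instance by the pair D–C via D – G – H – C. So the diameter is 3.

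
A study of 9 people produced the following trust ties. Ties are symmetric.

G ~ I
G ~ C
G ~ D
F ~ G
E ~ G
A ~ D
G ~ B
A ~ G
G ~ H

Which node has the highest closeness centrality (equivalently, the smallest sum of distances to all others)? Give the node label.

Farness (sum of distances to all others) for each node — A:14, B:15, C:15, D:14, E:15, F:15, G:8, H:15, I:15.
The smallest farness is 8, for G, so G has the highest closeness.

G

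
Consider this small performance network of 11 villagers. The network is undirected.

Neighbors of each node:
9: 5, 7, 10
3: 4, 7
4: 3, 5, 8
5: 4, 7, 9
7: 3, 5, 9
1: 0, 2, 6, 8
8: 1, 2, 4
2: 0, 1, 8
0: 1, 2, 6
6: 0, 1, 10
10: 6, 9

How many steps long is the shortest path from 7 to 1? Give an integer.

4

One shortest route is 7 – 9 – 10 – 6 – 1, which uses 4 edges, and at distance 3 from 7 we only reach {6, 8}, which does not include 1. So d(7,1) = 4.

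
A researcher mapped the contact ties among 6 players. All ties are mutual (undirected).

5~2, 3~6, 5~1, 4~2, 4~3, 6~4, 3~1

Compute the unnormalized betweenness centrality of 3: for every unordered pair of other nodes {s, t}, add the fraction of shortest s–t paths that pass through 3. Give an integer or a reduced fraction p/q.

Pairs whose geodesics pass through 3 — 6–1: 1; 6–5: 1/2; 1–4: 1.
All other pairs contribute 0.
Summing the contributions gives betweenness(3) = 5/2.

5/2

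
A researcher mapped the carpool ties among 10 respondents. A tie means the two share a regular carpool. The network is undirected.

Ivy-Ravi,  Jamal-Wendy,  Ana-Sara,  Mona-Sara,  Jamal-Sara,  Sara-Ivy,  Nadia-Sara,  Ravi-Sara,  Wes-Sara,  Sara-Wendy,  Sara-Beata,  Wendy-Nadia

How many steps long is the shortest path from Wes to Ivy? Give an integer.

One shortest route is Wes – Sara – Ivy, which uses 2 edges, and Wes and Ivy are not directly tied, so nothing shorter exists. So d(Wes,Ivy) = 2.

2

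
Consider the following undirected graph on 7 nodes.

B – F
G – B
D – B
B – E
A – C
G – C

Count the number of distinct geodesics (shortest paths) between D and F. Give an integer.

1

The shortest distance is 2, and the only length-2 path is D–B–F. So there is exactly 1 shortest path.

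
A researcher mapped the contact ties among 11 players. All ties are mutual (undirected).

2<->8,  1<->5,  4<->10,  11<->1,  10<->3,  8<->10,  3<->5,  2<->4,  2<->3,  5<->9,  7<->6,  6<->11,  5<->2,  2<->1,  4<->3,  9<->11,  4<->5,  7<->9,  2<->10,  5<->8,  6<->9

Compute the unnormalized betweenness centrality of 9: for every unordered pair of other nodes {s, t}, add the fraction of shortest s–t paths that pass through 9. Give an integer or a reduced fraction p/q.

Pairs whose geodesics pass through 9 — 11–7: 1/2; 11–4: 1/3; 11–3: 1/3; 11–5: 1/2; 11–8: 1/3; 7–1: 2/3; 7–4: 1; 7–3: 1; 7–10: 4/4; 7–2: 1; 7–5: 1; 7–8: 1; 6–4: 1; 6–3: 1 … (+4 more pairs).
All other pairs contribute 0.
Summing the contributions gives betweenness(9) = 419/30.

419/30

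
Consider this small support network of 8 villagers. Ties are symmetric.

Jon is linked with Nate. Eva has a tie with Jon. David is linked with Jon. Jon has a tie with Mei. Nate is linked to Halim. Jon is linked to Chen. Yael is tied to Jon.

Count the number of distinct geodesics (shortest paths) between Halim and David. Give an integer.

1

The shortest distance is 3, and the only length-3 path is Halim–Nate–Jon–David. So there is exactly 1 shortest path.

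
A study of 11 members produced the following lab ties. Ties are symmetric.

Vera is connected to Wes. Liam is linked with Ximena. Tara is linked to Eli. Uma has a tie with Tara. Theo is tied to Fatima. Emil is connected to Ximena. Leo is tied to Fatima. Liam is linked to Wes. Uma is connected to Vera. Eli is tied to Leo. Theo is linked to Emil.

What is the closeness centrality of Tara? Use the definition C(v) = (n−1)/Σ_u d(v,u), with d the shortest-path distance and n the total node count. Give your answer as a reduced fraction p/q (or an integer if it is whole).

Distances from Tara: Eli:1, Emil:5, Fatima:3, Leo:2, Liam:4, Theo:4, Uma:1, Vera:2, Wes:3, Ximena:5. Sum = 30.
n = 11, so closeness = 10/30 = 1/3.

1/3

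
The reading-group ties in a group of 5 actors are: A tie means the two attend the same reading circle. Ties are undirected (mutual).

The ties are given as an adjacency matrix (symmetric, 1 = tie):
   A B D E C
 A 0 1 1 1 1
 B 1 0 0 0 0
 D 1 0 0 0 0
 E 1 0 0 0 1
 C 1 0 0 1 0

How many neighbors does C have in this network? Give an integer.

2

C is directly tied to A and E. That is 2 neighbors, so the degree of C is 2.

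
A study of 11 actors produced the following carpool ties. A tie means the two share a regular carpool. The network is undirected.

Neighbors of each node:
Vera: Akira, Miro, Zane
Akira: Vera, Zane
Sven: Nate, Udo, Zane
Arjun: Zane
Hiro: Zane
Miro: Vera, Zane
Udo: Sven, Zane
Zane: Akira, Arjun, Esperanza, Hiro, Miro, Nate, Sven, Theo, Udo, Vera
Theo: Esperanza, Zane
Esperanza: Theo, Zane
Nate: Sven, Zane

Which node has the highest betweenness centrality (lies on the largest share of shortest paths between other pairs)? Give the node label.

Zane

Unnormalized betweenness of each node: Akira:0, Arjun:0, Esperanza:0, Hiro:0, Miro:0, Nate:0, Sven:1/2, Theo:0, Udo:0, Vera:1/2, Zane:39.
Zane has the largest value, 39, making it the main broker — the node through which the most shortest paths run.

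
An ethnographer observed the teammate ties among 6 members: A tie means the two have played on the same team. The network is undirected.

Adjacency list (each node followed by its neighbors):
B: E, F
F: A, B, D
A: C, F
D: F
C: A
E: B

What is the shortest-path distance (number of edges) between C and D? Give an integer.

One shortest route is C – A – F – D, which uses 3 edges, and at distance 2 from C we only reach {F}, which does not include D. So d(C,D) = 3.

3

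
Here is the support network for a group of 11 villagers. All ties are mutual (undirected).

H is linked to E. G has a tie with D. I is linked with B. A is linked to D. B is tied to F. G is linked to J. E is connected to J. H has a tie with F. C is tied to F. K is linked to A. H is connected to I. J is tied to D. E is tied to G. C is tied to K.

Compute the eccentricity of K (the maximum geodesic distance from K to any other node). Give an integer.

4

Distances from K: A:1, B:3, C:1, D:2, E:4, F:2, G:3, H:3, I:4, J:3.
The largest is 4 (to I and E), so the eccentricity of K is 4.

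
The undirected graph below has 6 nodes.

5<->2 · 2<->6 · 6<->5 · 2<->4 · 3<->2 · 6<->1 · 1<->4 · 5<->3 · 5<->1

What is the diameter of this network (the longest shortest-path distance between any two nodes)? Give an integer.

Eccentricity of each node (its greatest distance to any other): 1:2, 2:2, 3:2, 4:2, 5:2, 6:2.
The maximum eccentricity is 2, realized for instance by the pair 5–4 via 5 – 2 – 4. So the diameter is 2.

2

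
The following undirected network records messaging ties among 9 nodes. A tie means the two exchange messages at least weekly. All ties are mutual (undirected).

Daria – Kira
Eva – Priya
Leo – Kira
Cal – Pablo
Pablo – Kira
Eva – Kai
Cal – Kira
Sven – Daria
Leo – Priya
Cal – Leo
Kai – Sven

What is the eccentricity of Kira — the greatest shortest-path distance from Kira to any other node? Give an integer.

Distances from Kira: Cal:1, Daria:1, Eva:3, Kai:3, Leo:1, Pablo:1, Priya:2, Sven:2.
The largest is 3 (to Kai and Eva), so the eccentricity of Kira is 3.

3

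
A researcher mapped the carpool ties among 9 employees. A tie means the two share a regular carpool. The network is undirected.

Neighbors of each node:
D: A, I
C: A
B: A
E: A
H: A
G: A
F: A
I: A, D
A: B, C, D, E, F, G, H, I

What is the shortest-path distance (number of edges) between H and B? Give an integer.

One shortest route is H – A – B, which uses 2 edges, and H and B are not directly tied, so nothing shorter exists. So d(H,B) = 2.

2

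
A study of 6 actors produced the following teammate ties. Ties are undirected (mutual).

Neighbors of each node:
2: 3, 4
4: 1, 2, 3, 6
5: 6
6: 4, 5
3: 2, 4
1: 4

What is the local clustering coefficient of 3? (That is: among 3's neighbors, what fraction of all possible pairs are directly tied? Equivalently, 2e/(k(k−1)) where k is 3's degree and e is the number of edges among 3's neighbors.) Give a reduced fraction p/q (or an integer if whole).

3's neighbors: 2 and 4 (k = 2).
Possible neighbor pairs: C(2,2) = 1. Edges among them: 2–4 → e = 1.
Clustering(3) = 1/1.

1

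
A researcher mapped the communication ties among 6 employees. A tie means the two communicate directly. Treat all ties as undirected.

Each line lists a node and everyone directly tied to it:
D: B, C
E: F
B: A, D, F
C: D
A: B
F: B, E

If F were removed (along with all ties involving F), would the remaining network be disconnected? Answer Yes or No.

Removing F leaves {E} with no path to {A, B, C, and D}, so the network splits into 2 components. F is a cut vertex.

Yes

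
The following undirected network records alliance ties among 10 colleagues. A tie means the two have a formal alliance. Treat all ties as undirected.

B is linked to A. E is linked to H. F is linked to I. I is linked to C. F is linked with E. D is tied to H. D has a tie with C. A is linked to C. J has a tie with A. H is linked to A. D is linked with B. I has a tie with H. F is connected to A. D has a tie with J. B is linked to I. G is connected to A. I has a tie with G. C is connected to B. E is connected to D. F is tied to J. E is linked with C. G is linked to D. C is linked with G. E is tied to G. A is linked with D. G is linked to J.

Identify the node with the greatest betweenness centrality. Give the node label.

A

Unnormalized betweenness of each node: A:25/6, B:9/20, C:33/20, D:69/20, E:7/4, F:89/60, G:31/15, H:9/10, I:5/2, J:7/12.
A has the largest value, 25/6, making it the main broker — the node through which the most shortest paths run.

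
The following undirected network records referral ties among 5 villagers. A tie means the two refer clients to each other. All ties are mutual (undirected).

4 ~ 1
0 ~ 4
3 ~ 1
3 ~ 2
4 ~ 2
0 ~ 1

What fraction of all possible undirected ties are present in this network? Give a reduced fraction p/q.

3/5

There are 6 edges and 5 nodes, so the maximum possible is C(5,2) = 10.
Density = 6/10 = 3/5.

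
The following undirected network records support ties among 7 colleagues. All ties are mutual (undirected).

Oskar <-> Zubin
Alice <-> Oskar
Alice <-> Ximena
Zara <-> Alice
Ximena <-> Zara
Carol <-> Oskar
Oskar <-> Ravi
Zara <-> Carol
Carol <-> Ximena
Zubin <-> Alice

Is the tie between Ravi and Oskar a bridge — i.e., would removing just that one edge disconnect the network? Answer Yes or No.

Yes

Without the Ravi–Oskar edge there is no alternate route between Ravi and Oskar, so the network disconnects. It is a bridge.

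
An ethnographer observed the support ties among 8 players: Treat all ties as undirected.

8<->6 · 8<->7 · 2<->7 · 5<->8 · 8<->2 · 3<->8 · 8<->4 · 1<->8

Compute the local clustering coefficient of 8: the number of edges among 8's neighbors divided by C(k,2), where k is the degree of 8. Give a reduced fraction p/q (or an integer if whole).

1/21

8's neighbors: 1, 2, 3, 4, 5, 6, and 7 (k = 7).
Possible neighbor pairs: C(7,2) = 21. Edges among them: 2–7 → e = 1.
Clustering(8) = 1/21.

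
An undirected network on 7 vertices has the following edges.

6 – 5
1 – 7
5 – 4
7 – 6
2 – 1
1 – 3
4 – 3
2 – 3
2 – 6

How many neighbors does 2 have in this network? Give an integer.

2 is directly tied to 1, 3, and 6. That is 3 neighbors, so the degree of 2 is 3.

3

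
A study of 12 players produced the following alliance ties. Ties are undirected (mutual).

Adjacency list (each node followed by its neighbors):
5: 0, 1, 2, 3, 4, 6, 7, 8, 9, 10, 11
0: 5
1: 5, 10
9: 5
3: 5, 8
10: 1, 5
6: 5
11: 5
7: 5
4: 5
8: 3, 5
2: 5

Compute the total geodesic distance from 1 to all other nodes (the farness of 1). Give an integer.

20

Distances from 1: 0:2, 2:2, 3:2, 4:2, 5:1, 6:2, 7:2, 8:2, 9:2, 10:1, 11:2.
Sum = 2 + 2 + 2 + 2 + 1 + 2 + 2 + 2 + 2 + 1 + 2 = 20.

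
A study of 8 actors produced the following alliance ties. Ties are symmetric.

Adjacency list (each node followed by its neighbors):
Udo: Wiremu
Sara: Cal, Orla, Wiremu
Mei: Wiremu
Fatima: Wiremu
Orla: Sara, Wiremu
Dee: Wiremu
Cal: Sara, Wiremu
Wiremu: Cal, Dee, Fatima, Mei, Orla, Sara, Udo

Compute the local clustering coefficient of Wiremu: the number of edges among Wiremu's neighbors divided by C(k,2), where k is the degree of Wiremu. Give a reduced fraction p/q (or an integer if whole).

2/21

Wiremu's neighbors: Cal, Dee, Fatima, Mei, Orla, Sara, and Udo (k = 7).
Possible neighbor pairs: C(7,2) = 21. Edges among them: Cal–Sara, Orla–Sara → e = 2.
Clustering(Wiremu) = 2/21.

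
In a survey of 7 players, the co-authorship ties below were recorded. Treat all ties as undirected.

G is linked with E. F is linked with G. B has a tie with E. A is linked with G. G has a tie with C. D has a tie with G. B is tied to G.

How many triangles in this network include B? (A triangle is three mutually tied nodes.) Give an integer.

B's neighbors: E and G.
Neighbor pairs that are themselves tied: B–E–G. Each forms one triangle with B, for 1 in total.

1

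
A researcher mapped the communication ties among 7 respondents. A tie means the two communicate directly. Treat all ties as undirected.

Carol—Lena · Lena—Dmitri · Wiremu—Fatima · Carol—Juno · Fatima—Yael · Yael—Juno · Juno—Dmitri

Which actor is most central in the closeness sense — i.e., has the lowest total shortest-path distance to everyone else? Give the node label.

Farness (sum of distances to all others) for each node — Carol:13, Dmitri:13, Fatima:14, Juno:10, Lena:16, Wiremu:19, Yael:11.
The smallest farness is 10, for Juno, so Juno has the highest closeness.

Juno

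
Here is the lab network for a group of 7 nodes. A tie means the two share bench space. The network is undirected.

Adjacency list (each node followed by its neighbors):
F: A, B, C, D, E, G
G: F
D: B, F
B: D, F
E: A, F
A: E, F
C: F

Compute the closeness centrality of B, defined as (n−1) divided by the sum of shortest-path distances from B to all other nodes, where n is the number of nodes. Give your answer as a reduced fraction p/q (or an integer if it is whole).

Distances from B: A:2, C:2, D:1, E:2, F:1, G:2. Sum = 10.
n = 7, so closeness = 6/10 = 3/5.

3/5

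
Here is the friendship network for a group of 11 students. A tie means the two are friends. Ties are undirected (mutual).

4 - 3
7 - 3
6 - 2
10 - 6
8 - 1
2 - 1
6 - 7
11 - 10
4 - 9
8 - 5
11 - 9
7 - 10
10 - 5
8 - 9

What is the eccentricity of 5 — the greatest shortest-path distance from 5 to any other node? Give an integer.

Distances from 5: 1:2, 2:3, 3:3, 4:3, 6:2, 7:2, 8:1, 9:2, 10:1, 11:2.
The largest is 3 (to 3, 2, and 4), so the eccentricity of 5 is 3.

3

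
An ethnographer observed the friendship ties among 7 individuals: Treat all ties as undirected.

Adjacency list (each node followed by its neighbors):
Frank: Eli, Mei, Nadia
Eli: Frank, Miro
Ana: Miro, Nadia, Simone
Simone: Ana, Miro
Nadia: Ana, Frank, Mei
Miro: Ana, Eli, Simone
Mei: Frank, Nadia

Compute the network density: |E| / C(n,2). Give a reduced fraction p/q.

3/7

There are 9 edges and 7 nodes, so the maximum possible is C(7,2) = 21.
Density = 9/21 = 3/7.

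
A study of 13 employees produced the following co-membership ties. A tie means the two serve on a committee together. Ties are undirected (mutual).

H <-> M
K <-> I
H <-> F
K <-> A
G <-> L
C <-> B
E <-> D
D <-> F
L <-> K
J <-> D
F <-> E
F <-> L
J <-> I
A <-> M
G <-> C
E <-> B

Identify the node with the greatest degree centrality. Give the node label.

Degrees — A:2, B:2, C:2, D:3, E:3, F:4, G:2, H:2, I:2, J:2, K:3, L:3, M:2.
The maximum is 4, attained only by F.

F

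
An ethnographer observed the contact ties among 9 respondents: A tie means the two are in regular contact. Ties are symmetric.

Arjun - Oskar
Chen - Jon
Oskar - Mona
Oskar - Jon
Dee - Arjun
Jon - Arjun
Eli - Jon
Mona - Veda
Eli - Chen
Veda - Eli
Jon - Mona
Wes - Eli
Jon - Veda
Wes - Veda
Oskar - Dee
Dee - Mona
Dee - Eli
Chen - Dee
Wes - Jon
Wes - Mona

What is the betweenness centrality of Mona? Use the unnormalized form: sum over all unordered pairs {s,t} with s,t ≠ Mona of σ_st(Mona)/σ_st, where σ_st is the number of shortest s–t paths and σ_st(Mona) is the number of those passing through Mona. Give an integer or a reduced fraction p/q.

Pairs whose geodesics pass through Mona — Jon–Dee: 1/5; Dee–Wes: 1/2; Dee–Veda: 1/2; Oskar–Wes: 1/2; Oskar–Veda: 1/2.
All other pairs contribute 0.
Summing the contributions gives betweenness(Mona) = 11/5.

11/5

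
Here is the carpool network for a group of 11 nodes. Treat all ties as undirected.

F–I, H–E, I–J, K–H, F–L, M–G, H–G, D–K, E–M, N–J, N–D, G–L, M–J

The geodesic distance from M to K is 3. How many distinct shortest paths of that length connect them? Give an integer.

2

The shortest distance is 3. The length-3 paths are: M–E–H–K; M–G–H–K.
That gives 2 distinct shortest paths.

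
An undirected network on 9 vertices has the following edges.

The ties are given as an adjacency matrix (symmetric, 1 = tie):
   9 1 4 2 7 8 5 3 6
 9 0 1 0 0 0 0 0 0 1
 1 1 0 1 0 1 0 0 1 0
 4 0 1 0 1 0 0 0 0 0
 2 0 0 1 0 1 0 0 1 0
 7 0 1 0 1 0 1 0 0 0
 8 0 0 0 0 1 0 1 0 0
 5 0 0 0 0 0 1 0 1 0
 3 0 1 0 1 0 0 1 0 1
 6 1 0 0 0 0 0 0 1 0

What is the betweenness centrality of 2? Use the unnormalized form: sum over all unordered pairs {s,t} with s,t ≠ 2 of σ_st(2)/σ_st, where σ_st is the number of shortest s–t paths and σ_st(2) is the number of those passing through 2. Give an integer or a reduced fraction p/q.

19/6

Pairs whose geodesics pass through 2 — 4–7: 1/2; 4–8: 1/2; 4–5: 1/2; 4–3: 1/2; 4–6: 1/3; 7–3: 1/2; 7–6: 1/3.
All other pairs contribute 0.
Summing the contributions gives betweenness(2) = 19/6.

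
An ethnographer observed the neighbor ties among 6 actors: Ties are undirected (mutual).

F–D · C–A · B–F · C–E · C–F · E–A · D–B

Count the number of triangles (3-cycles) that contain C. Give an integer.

C's neighbors: A, E, and F.
Neighbor pairs that are themselves tied: C–A–E. Each forms one triangle with C, for 1 in total.

1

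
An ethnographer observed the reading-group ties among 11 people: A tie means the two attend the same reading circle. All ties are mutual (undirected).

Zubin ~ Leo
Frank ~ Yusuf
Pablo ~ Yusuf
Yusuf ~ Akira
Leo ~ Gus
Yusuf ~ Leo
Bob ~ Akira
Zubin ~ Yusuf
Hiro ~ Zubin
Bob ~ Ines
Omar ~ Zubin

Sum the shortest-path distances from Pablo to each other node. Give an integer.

Distances from Pablo: Akira:2, Bob:3, Frank:2, Gus:3, Hiro:3, Ines:4, Leo:2, Omar:3, Yusuf:1, Zubin:2.
Sum = 2 + 3 + 2 + 3 + 3 + 4 + 2 + 3 + 1 + 2 = 25.

25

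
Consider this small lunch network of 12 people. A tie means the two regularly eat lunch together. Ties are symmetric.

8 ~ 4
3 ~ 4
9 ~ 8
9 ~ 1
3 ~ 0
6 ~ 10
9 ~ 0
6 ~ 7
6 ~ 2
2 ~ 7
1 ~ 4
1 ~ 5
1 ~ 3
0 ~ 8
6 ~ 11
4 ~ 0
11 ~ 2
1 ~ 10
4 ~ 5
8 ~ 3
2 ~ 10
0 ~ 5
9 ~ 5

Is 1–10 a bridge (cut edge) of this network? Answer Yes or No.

Without the 1–10 edge there is no alternate route between 1 and 10, so the network disconnects. It is a bridge.

Yes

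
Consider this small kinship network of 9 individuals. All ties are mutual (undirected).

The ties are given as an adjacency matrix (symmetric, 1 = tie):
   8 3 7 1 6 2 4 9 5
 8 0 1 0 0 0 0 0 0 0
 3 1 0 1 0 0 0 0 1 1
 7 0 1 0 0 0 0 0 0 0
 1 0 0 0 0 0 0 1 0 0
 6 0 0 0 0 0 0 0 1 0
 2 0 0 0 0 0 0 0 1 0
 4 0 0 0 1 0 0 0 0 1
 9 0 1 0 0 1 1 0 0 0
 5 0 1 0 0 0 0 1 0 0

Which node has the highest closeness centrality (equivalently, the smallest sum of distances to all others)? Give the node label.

3

Farness (sum of distances to all others) for each node — 1:28, 2:23, 3:13, 4:21, 5:16, 6:23, 7:20, 8:20, 9:16.
The smallest farness is 13, for 3, so 3 has the highest closeness.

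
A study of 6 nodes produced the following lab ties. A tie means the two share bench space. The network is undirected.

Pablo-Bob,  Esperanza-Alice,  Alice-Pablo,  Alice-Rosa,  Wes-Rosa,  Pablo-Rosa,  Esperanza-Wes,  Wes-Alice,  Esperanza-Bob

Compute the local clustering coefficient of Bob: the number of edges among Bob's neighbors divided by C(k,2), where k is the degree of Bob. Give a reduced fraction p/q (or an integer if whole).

Bob's neighbors: Esperanza and Pablo (k = 2).
Possible neighbor pairs: C(2,2) = 1. Edges among them: none → e = 0.
Clustering(Bob) = 0/1.

0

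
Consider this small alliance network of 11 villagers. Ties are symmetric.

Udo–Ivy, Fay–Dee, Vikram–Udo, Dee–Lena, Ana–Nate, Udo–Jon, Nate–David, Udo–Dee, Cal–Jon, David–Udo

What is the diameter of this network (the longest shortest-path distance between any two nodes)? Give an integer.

Eccentricity of each node (its greatest distance to any other): Ana:5, Cal:5, David:3, Dee:4, Fay:5, Ivy:4, Jon:4, Lena:5, Nate:4, Udo:3, Vikram:4.
The maximum eccentricity is 5, realized for instance by the pair Fay–Ana via Fay – Dee – Udo – David – Nate – Ana. So the diameter is 5.

5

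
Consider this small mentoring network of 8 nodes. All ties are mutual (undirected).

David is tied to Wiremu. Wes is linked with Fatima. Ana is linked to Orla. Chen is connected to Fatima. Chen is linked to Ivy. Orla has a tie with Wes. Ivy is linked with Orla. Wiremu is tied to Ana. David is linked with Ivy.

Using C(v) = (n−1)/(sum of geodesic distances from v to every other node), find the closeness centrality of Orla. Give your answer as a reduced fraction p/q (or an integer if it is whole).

Distances from Orla: Ana:1, Chen:2, David:2, Fatima:2, Ivy:1, Wes:1, Wiremu:2. Sum = 11.
n = 8, so closeness = 7/11.

7/11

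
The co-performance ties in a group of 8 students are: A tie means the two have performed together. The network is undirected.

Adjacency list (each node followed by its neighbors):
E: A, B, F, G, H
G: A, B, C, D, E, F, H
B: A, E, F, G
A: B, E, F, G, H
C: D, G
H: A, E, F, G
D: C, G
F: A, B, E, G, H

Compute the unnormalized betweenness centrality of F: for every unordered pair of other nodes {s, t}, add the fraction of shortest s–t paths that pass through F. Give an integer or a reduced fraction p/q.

1/4

Pairs whose geodesics pass through F — H–B: 1/4.
All other pairs contribute 0.
Summing the contributions gives betweenness(F) = 1/4.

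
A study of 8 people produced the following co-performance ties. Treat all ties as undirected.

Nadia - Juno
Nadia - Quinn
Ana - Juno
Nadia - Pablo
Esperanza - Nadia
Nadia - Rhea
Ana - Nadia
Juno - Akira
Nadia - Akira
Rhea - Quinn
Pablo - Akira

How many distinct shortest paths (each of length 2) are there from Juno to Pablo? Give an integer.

The shortest distance is 2. The length-2 paths are: Juno–Nadia–Pablo; Juno–Akira–Pablo.
That gives 2 distinct shortest paths.

2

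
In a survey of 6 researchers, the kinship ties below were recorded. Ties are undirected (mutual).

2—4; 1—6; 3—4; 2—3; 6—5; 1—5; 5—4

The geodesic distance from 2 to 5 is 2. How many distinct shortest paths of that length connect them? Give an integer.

1

The shortest distance is 2, and the only length-2 path is 2–4–5. So there is exactly 1 shortest path.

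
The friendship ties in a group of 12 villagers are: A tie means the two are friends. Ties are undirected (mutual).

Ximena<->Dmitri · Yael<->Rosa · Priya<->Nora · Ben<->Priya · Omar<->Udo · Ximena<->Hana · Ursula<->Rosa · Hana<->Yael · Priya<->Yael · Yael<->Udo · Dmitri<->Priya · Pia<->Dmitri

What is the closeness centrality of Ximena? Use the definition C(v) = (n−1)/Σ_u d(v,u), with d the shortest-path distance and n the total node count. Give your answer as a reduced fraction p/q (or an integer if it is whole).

11/28

Distances from Ximena: Ben:3, Dmitri:1, Hana:1, Nora:3, Omar:4, Pia:2, Priya:2, Rosa:3, Udo:3, Ursula:4, Yael:2. Sum = 28.
n = 12, so closeness = 11/28.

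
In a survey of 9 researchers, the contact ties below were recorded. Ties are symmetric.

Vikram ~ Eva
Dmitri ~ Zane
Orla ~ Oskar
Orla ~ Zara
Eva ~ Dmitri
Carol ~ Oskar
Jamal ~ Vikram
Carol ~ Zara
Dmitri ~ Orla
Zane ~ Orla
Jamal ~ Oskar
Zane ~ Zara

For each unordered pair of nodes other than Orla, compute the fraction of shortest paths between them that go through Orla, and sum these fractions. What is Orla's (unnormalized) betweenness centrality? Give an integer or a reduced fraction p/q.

23/3

Pairs whose geodesics pass through Orla — Oskar–Zara: 1/2; Oskar–Zane: 1; Oskar–Dmitri: 1; Oskar–Eva: 1/2; Carol–Dmitri: 2/3; Carol–Eva: 2/4; Zara–Dmitri: 1/2; Zara–Eva: 1/2; Zara–Vikram: 2/4; Zara–Jamal: 1/2; Zane–Jamal: 1; Dmitri–Jamal: 1/2.
All other pairs contribute 0.
Summing the contributions gives betweenness(Orla) = 23/3.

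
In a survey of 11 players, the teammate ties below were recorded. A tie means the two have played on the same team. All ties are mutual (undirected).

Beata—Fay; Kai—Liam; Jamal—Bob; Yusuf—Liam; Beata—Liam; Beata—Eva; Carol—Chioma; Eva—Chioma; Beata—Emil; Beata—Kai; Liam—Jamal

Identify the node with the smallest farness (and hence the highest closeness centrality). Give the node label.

Beata

Farness (sum of distances to all others) for each node — Beata:17, Bob:35, Carol:38, Chioma:29, Emil:26, Eva:22, Fay:26, Jamal:26, Kai:22, Liam:19, Yusuf:28.
The smallest farness is 17, for Beata, so Beata has the highest closeness.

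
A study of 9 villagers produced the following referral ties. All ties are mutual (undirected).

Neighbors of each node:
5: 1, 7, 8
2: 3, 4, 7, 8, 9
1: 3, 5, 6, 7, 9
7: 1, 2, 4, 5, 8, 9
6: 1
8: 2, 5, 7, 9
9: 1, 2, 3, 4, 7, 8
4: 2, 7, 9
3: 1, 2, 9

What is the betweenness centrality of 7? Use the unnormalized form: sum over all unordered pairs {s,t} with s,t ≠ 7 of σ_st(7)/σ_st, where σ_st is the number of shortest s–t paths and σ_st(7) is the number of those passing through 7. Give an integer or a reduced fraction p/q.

9/2

Pairs whose geodesics pass through 7 — 1–2: 1/3; 1–4: 1/2; 1–8: 1/3; 2–6: 1/3; 2–5: 1/2; 4–6: 1/2; 4–5: 1; 4–8: 1/3; 6–8: 1/3; 9–5: 1/3.
All other pairs contribute 0.
Summing the contributions gives betweenness(7) = 9/2.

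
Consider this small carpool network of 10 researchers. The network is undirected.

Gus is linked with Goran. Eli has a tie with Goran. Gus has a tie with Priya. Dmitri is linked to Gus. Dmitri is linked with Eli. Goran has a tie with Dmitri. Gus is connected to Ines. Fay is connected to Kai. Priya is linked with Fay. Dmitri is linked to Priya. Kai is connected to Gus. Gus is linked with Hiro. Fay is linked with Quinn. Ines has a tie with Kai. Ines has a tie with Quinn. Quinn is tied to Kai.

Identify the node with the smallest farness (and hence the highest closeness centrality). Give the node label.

Farness (sum of distances to all others) for each node — Dmitri:15, Eli:22, Fay:18, Goran:17, Gus:12, Hiro:20, Ines:16, Kai:15, Priya:15, Quinn:20.
The smallest farness is 12, for Gus, so Gus has the highest closeness.

Gus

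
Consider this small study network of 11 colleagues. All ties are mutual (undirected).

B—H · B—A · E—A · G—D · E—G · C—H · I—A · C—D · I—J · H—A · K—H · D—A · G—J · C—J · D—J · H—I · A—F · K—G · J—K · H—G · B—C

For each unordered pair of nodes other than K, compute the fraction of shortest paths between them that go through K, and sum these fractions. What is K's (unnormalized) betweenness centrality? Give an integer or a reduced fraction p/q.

1/4

Pairs whose geodesics pass through K — H–J: 1/4.
All other pairs contribute 0.
Summing the contributions gives betweenness(K) = 1/4.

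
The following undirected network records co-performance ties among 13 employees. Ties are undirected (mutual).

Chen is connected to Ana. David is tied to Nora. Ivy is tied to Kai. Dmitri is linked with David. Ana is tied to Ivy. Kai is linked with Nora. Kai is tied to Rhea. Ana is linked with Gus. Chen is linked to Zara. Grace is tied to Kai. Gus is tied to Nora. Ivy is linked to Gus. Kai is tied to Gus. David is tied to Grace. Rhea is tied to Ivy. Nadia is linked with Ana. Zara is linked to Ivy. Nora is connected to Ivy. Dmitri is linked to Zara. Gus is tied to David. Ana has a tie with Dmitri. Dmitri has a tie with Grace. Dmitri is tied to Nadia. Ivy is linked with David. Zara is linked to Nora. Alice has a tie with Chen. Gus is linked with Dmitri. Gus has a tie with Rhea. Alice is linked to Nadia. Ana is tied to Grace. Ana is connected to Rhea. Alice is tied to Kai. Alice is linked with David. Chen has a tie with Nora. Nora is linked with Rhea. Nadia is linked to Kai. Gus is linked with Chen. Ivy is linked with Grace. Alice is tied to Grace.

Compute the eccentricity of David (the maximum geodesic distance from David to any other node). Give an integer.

2

Distances from David: Alice:1, Ana:2, Chen:2, Dmitri:1, Grace:1, Gus:1, Ivy:1, Kai:2, Nadia:2, Nora:1, Rhea:2, Zara:2.
The largest is 2 (to Zara, Rhea, Kai, Ana, Nadia, and Chen), so the eccentricity of David is 2.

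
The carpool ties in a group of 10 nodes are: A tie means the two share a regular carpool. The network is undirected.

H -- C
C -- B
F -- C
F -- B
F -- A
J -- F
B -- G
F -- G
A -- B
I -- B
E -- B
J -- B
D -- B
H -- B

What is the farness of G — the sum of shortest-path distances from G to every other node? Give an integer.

16

Distances from G: A:2, B:1, C:2, D:2, E:2, F:1, H:2, I:2, J:2.
Sum = 2 + 1 + 2 + 2 + 2 + 1 + 2 + 2 + 2 = 16.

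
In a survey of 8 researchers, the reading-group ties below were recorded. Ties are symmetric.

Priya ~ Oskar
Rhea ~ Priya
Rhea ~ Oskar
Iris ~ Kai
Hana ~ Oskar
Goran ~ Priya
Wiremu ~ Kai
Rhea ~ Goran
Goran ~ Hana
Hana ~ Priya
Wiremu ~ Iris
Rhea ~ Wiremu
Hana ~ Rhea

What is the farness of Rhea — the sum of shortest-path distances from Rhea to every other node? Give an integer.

9

Distances from Rhea: Goran:1, Hana:1, Iris:2, Kai:2, Oskar:1, Priya:1, Wiremu:1.
Sum = 1 + 1 + 2 + 2 + 1 + 1 + 1 = 9.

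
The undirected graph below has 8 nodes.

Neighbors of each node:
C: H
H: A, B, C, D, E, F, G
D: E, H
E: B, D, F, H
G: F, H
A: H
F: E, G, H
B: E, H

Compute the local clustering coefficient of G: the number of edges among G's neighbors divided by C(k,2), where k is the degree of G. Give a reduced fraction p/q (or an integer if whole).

G's neighbors: F and H (k = 2).
Possible neighbor pairs: C(2,2) = 1. Edges among them: F–H → e = 1.
Clustering(G) = 1/1.

1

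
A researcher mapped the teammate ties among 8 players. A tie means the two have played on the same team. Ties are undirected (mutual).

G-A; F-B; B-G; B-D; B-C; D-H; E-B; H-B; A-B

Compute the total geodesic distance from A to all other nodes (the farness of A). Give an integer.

Distances from A: B:1, C:2, D:2, E:2, F:2, G:1, H:2.
Sum = 1 + 2 + 2 + 2 + 2 + 1 + 2 = 12.

12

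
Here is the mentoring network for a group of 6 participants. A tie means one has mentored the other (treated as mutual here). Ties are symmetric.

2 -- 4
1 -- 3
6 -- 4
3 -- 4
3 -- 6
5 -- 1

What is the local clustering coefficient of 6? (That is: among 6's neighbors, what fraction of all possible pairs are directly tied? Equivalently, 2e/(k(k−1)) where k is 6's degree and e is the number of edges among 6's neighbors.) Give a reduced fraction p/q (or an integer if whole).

6's neighbors: 3 and 4 (k = 2).
Possible neighbor pairs: C(2,2) = 1. Edges among them: 3–4 → e = 1.
Clustering(6) = 1/1.

1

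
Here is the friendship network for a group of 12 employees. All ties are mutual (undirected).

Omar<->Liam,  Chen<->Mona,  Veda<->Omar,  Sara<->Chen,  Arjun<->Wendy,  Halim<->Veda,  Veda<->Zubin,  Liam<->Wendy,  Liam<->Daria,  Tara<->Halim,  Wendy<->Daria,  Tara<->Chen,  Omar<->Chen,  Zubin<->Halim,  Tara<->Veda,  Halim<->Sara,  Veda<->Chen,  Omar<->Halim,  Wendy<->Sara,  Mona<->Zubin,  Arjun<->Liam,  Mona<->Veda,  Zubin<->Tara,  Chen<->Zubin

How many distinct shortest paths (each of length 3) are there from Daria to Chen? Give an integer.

The shortest distance is 3. The length-3 paths are: Daria–Liam–Omar–Chen; Daria–Wendy–Sara–Chen.
That gives 2 distinct shortest paths.

2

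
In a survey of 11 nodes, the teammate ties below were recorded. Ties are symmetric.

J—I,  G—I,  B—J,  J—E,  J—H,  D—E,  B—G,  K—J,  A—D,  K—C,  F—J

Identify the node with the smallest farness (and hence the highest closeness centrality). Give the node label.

J

Farness (sum of distances to all others) for each node — A:36, B:22, C:31, D:27, E:20, F:24, G:29, H:24, I:22, J:15, K:22.
The smallest farness is 15, for J, so J has the highest closeness.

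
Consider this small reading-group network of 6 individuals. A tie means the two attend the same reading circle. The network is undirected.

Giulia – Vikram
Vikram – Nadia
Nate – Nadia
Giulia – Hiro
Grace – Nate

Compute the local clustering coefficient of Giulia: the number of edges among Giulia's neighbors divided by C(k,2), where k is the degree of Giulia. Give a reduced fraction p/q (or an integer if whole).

0

Giulia's neighbors: Hiro and Vikram (k = 2).
Possible neighbor pairs: C(2,2) = 1. Edges among them: none → e = 0.
Clustering(Giulia) = 0/1.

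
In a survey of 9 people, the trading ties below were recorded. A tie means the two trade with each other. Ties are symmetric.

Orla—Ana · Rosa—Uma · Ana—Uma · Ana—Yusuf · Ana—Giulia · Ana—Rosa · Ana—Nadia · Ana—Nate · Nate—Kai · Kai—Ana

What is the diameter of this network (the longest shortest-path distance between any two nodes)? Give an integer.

Eccentricity of each node (its greatest distance to any other): Ana:1, Giulia:2, Kai:2, Nadia:2, Nate:2, Orla:2, Rosa:2, Uma:2, Yusuf:2.
The maximum eccentricity is 2, realized for instance by the pair Yusuf–Orla via Yusuf – Ana – Orla. So the diameter is 2.

2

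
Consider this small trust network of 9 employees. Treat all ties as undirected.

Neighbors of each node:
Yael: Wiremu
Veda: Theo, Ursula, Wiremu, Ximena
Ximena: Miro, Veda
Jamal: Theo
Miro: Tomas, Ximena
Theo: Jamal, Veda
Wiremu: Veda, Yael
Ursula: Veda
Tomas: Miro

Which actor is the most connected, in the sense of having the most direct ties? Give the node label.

Degrees — Jamal:1, Miro:2, Theo:2, Tomas:1, Ursula:1, Veda:4, Wiremu:2, Ximena:2, Yael:1.
The maximum is 4, attained only by Veda.

Veda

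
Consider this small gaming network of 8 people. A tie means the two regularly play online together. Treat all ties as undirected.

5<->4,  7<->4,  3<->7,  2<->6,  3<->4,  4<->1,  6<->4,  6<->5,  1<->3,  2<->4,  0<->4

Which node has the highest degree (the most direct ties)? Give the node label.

Degrees — 0:1, 1:2, 2:2, 3:3, 4:7, 5:2, 6:3, 7:2.
The maximum is 7, attained only by 4.

4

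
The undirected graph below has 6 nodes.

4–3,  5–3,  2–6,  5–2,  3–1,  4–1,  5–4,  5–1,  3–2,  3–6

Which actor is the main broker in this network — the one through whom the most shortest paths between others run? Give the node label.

3

Unnormalized betweenness of each node: 1:0, 2:1/2, 3:7/2, 4:0, 5:1, 6:0.
3 has the largest value, 7/2, making it the main broker — the node through which the most shortest paths run.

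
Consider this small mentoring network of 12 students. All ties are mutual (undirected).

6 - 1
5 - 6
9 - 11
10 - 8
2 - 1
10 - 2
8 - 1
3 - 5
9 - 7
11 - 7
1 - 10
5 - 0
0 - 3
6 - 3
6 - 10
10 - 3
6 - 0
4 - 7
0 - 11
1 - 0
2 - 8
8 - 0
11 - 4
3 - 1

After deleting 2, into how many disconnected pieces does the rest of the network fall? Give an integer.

2's neighbors (1, 8, and 10) remain reachable from one another through other ties, so the rest of the network stays in one piece.

1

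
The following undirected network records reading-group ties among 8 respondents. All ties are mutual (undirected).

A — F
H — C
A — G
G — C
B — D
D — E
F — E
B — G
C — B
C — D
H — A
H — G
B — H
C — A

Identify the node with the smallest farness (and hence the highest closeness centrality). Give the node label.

C

Farness (sum of distances to all others) for each node — A:10, B:11, C:9, D:11, E:14, F:13, G:11, H:11.
The smallest farness is 9, for C, so C has the highest closeness.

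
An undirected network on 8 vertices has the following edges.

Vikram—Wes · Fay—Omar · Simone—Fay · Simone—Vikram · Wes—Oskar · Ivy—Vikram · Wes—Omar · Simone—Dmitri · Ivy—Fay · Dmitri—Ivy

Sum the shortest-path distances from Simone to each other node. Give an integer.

Distances from Simone: Dmitri:1, Fay:1, Ivy:2, Omar:2, Oskar:3, Vikram:1, Wes:2.
Sum = 1 + 1 + 2 + 2 + 3 + 1 + 2 = 12.

12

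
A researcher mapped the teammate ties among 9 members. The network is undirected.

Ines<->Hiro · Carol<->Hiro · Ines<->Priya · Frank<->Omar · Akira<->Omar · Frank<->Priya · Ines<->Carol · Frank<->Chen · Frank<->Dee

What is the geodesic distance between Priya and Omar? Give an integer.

2

One shortest route is Priya – Frank – Omar, which uses 2 edges, and Priya and Omar are not directly tied, so nothing shorter exists. So d(Priya,Omar) = 2.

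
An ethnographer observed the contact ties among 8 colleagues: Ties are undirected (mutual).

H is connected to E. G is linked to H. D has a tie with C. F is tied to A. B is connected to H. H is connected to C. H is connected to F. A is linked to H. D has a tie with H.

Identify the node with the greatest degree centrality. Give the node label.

H

Degrees — A:2, B:1, C:2, D:2, E:1, F:2, G:1, H:7.
The maximum is 7, attained only by H.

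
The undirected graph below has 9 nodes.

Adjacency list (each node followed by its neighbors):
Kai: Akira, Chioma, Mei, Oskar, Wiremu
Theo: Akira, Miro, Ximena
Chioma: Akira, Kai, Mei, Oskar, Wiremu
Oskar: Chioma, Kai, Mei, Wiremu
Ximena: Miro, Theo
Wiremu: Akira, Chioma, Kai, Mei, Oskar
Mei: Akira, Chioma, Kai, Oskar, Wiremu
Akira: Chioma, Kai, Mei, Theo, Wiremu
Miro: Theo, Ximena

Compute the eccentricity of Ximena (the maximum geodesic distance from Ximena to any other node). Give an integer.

4

Distances from Ximena: Akira:2, Chioma:3, Kai:3, Mei:3, Miro:1, Oskar:4, Theo:1, Wiremu:3.
The largest is 4 (to Oskar), so the eccentricity of Ximena is 4.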